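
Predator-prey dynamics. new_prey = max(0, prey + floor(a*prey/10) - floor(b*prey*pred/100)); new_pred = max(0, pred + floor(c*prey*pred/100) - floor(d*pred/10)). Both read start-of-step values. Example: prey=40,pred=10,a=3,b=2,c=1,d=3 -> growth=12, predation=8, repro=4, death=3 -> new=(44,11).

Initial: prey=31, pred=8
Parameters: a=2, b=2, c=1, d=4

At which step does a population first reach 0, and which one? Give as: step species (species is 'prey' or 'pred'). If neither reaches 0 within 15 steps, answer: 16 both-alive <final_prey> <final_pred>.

Answer: 16 both-alive 47 16

Derivation:
Step 1: prey: 31+6-4=33; pred: 8+2-3=7
Step 2: prey: 33+6-4=35; pred: 7+2-2=7
Step 3: prey: 35+7-4=38; pred: 7+2-2=7
Step 4: prey: 38+7-5=40; pred: 7+2-2=7
Step 5: prey: 40+8-5=43; pred: 7+2-2=7
Step 6: prey: 43+8-6=45; pred: 7+3-2=8
Step 7: prey: 45+9-7=47; pred: 8+3-3=8
Step 8: prey: 47+9-7=49; pred: 8+3-3=8
Step 9: prey: 49+9-7=51; pred: 8+3-3=8
Step 10: prey: 51+10-8=53; pred: 8+4-3=9
Step 11: prey: 53+10-9=54; pred: 9+4-3=10
Step 12: prey: 54+10-10=54; pred: 10+5-4=11
Step 13: prey: 54+10-11=53; pred: 11+5-4=12
Step 14: prey: 53+10-12=51; pred: 12+6-4=14
Step 15: prey: 51+10-14=47; pred: 14+7-5=16
No extinction within 15 steps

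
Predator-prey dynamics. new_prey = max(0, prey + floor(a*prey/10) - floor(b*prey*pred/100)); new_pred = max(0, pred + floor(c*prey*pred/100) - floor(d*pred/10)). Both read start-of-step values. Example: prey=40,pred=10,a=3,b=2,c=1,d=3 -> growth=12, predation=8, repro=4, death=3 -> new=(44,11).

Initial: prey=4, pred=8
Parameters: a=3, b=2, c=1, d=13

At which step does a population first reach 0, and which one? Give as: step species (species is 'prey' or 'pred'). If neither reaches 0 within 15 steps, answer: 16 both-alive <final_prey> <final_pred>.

Answer: 1 pred

Derivation:
Step 1: prey: 4+1-0=5; pred: 8+0-10=0
First extinction: pred at step 1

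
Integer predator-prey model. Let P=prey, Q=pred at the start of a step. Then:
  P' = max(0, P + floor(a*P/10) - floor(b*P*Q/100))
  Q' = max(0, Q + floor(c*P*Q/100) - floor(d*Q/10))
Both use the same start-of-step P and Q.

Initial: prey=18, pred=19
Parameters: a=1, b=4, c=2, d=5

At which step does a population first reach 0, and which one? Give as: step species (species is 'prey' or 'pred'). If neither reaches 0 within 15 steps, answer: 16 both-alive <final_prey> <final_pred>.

Step 1: prey: 18+1-13=6; pred: 19+6-9=16
Step 2: prey: 6+0-3=3; pred: 16+1-8=9
Step 3: prey: 3+0-1=2; pred: 9+0-4=5
Step 4: prey: 2+0-0=2; pred: 5+0-2=3
Step 5: prey: 2+0-0=2; pred: 3+0-1=2
Step 6: prey: 2+0-0=2; pred: 2+0-1=1
Step 7: prey: 2+0-0=2; pred: 1+0-0=1
Steps 8-15: state stable at prey=2, pred=1 (no change)
No extinction within 15 steps

Answer: 16 both-alive 2 1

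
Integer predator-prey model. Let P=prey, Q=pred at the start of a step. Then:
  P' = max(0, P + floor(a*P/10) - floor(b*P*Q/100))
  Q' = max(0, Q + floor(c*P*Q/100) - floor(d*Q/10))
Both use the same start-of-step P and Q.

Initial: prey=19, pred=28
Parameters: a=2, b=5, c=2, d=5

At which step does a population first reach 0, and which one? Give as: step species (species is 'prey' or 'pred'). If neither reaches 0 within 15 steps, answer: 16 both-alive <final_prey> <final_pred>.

Answer: 1 prey

Derivation:
Step 1: prey: 19+3-26=0; pred: 28+10-14=24
First extinction: prey at step 1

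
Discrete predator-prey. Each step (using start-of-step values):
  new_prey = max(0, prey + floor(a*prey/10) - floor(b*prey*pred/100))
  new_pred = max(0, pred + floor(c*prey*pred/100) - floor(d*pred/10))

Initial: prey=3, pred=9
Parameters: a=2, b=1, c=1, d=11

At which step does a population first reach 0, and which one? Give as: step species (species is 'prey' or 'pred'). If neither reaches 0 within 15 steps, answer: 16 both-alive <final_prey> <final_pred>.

Answer: 1 pred

Derivation:
Step 1: prey: 3+0-0=3; pred: 9+0-9=0
First extinction: pred at step 1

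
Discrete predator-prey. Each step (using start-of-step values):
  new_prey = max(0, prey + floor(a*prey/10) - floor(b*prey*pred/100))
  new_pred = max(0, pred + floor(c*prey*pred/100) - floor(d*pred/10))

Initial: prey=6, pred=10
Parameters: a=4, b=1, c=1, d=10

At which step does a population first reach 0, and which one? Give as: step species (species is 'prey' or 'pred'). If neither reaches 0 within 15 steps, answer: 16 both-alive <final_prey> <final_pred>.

Answer: 1 pred

Derivation:
Step 1: prey: 6+2-0=8; pred: 10+0-10=0
First extinction: pred at step 1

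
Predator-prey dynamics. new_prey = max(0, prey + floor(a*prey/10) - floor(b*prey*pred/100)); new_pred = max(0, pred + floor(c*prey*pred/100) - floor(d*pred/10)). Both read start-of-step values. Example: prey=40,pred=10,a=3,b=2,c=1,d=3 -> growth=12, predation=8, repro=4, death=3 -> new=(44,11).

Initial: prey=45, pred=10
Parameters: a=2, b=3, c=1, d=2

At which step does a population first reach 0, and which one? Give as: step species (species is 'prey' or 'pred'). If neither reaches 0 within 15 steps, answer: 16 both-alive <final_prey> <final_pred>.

Step 1: prey: 45+9-13=41; pred: 10+4-2=12
Step 2: prey: 41+8-14=35; pred: 12+4-2=14
Step 3: prey: 35+7-14=28; pred: 14+4-2=16
Step 4: prey: 28+5-13=20; pred: 16+4-3=17
Step 5: prey: 20+4-10=14; pred: 17+3-3=17
Step 6: prey: 14+2-7=9; pred: 17+2-3=16
Step 7: prey: 9+1-4=6; pred: 16+1-3=14
Step 8: prey: 6+1-2=5; pred: 14+0-2=12
Step 9: prey: 5+1-1=5; pred: 12+0-2=10
Step 10: prey: 5+1-1=5; pred: 10+0-2=8
Step 11: prey: 5+1-1=5; pred: 8+0-1=7
Step 12: prey: 5+1-1=5; pred: 7+0-1=6
Step 13: prey: 5+1-0=6; pred: 6+0-1=5
Step 14: prey: 6+1-0=7; pred: 5+0-1=4
Step 15: prey: 7+1-0=8; pred: 4+0-0=4
No extinction within 15 steps

Answer: 16 both-alive 8 4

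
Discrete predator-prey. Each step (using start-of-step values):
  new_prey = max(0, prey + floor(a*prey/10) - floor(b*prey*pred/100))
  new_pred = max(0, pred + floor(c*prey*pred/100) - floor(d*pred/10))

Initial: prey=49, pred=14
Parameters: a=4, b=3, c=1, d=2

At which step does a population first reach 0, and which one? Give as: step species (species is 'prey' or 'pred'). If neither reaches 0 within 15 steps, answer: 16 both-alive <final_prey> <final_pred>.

Step 1: prey: 49+19-20=48; pred: 14+6-2=18
Step 2: prey: 48+19-25=42; pred: 18+8-3=23
Step 3: prey: 42+16-28=30; pred: 23+9-4=28
Step 4: prey: 30+12-25=17; pred: 28+8-5=31
Step 5: prey: 17+6-15=8; pred: 31+5-6=30
Step 6: prey: 8+3-7=4; pred: 30+2-6=26
Step 7: prey: 4+1-3=2; pred: 26+1-5=22
Step 8: prey: 2+0-1=1; pred: 22+0-4=18
Step 9: prey: 1+0-0=1; pred: 18+0-3=15
Step 10: prey: 1+0-0=1; pred: 15+0-3=12
Step 11: prey: 1+0-0=1; pred: 12+0-2=10
Step 12: prey: 1+0-0=1; pred: 10+0-2=8
Step 13: prey: 1+0-0=1; pred: 8+0-1=7
Step 14: prey: 1+0-0=1; pred: 7+0-1=6
Step 15: prey: 1+0-0=1; pred: 6+0-1=5
No extinction within 15 steps

Answer: 16 both-alive 1 5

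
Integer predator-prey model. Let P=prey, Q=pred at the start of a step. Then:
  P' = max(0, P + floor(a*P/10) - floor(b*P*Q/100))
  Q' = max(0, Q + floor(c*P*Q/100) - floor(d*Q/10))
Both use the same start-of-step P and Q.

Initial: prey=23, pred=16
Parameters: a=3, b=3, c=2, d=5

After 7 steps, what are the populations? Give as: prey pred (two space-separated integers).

Step 1: prey: 23+6-11=18; pred: 16+7-8=15
Step 2: prey: 18+5-8=15; pred: 15+5-7=13
Step 3: prey: 15+4-5=14; pred: 13+3-6=10
Step 4: prey: 14+4-4=14; pred: 10+2-5=7
Step 5: prey: 14+4-2=16; pred: 7+1-3=5
Step 6: prey: 16+4-2=18; pred: 5+1-2=4
Step 7: prey: 18+5-2=21; pred: 4+1-2=3

Answer: 21 3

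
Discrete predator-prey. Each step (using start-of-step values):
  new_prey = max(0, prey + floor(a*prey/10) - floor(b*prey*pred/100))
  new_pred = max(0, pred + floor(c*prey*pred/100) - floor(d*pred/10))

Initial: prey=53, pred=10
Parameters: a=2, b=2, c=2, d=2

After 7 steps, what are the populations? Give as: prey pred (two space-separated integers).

Step 1: prey: 53+10-10=53; pred: 10+10-2=18
Step 2: prey: 53+10-19=44; pred: 18+19-3=34
Step 3: prey: 44+8-29=23; pred: 34+29-6=57
Step 4: prey: 23+4-26=1; pred: 57+26-11=72
Step 5: prey: 1+0-1=0; pred: 72+1-14=59
Step 6: prey: 0+0-0=0; pred: 59+0-11=48
Step 7: prey: 0+0-0=0; pred: 48+0-9=39

Answer: 0 39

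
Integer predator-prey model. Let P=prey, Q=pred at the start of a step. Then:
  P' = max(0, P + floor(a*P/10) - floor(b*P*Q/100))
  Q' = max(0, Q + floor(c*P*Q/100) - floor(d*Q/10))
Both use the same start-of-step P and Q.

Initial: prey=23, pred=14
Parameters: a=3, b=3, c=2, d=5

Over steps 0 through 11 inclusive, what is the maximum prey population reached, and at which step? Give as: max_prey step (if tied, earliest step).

Step 1: prey: 23+6-9=20; pred: 14+6-7=13
Step 2: prey: 20+6-7=19; pred: 13+5-6=12
Step 3: prey: 19+5-6=18; pred: 12+4-6=10
Step 4: prey: 18+5-5=18; pred: 10+3-5=8
Step 5: prey: 18+5-4=19; pred: 8+2-4=6
Step 6: prey: 19+5-3=21; pred: 6+2-3=5
Step 7: prey: 21+6-3=24; pred: 5+2-2=5
Step 8: prey: 24+7-3=28; pred: 5+2-2=5
Step 9: prey: 28+8-4=32; pred: 5+2-2=5
Step 10: prey: 32+9-4=37; pred: 5+3-2=6
Step 11: prey: 37+11-6=42; pred: 6+4-3=7
Max prey = 42 at step 11

Answer: 42 11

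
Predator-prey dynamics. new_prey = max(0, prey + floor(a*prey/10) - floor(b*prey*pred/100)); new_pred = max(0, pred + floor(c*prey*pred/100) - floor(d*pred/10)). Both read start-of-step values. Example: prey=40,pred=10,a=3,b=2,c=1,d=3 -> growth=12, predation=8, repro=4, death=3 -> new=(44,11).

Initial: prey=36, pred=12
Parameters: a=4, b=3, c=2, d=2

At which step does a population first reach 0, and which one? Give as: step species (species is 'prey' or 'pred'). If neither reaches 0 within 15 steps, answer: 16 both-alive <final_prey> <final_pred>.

Step 1: prey: 36+14-12=38; pred: 12+8-2=18
Step 2: prey: 38+15-20=33; pred: 18+13-3=28
Step 3: prey: 33+13-27=19; pred: 28+18-5=41
Step 4: prey: 19+7-23=3; pred: 41+15-8=48
Step 5: prey: 3+1-4=0; pred: 48+2-9=41
First extinction: prey at step 5

Answer: 5 prey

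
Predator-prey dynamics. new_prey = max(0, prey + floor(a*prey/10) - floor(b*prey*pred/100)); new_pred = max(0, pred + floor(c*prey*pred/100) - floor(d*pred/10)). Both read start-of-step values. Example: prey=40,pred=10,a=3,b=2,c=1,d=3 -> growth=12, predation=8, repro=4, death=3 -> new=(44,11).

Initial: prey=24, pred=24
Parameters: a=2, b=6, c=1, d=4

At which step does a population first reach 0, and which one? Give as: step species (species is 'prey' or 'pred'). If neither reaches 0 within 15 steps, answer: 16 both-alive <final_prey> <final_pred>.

Step 1: prey: 24+4-34=0; pred: 24+5-9=20
First extinction: prey at step 1

Answer: 1 prey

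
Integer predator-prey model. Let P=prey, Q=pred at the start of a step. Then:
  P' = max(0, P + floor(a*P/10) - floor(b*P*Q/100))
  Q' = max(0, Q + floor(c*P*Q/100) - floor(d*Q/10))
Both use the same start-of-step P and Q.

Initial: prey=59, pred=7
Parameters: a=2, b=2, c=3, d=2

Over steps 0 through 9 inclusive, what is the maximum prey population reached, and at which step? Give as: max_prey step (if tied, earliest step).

Step 1: prey: 59+11-8=62; pred: 7+12-1=18
Step 2: prey: 62+12-22=52; pred: 18+33-3=48
Step 3: prey: 52+10-49=13; pred: 48+74-9=113
Step 4: prey: 13+2-29=0; pred: 113+44-22=135
Step 5: prey: 0+0-0=0; pred: 135+0-27=108
Step 6: prey: 0+0-0=0; pred: 108+0-21=87
Step 7: prey: 0+0-0=0; pred: 87+0-17=70
Step 8: prey: 0+0-0=0; pred: 70+0-14=56
Step 9: prey: 0+0-0=0; pred: 56+0-11=45
Max prey = 62 at step 1

Answer: 62 1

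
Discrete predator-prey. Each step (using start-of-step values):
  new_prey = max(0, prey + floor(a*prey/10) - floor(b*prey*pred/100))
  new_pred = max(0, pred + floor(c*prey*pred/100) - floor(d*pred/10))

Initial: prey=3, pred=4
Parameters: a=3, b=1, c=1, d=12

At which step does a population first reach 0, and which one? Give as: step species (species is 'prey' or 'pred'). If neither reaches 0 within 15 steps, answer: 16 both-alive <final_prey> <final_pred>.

Step 1: prey: 3+0-0=3; pred: 4+0-4=0
First extinction: pred at step 1

Answer: 1 pred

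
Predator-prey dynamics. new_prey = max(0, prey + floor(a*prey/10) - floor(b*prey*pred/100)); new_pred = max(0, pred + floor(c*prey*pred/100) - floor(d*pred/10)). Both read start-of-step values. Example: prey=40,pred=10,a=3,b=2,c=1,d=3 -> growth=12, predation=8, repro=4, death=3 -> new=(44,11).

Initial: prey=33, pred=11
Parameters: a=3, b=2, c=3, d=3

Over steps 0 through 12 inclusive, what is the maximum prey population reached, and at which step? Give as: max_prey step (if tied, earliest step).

Answer: 35 1

Derivation:
Step 1: prey: 33+9-7=35; pred: 11+10-3=18
Step 2: prey: 35+10-12=33; pred: 18+18-5=31
Step 3: prey: 33+9-20=22; pred: 31+30-9=52
Step 4: prey: 22+6-22=6; pred: 52+34-15=71
Step 5: prey: 6+1-8=0; pred: 71+12-21=62
Step 6: prey: 0+0-0=0; pred: 62+0-18=44
Step 7: prey: 0+0-0=0; pred: 44+0-13=31
Step 8: prey: 0+0-0=0; pred: 31+0-9=22
Step 9: prey: 0+0-0=0; pred: 22+0-6=16
Step 10: prey: 0+0-0=0; pred: 16+0-4=12
Step 11: prey: 0+0-0=0; pred: 12+0-3=9
Step 12: prey: 0+0-0=0; pred: 9+0-2=7
Max prey = 35 at step 1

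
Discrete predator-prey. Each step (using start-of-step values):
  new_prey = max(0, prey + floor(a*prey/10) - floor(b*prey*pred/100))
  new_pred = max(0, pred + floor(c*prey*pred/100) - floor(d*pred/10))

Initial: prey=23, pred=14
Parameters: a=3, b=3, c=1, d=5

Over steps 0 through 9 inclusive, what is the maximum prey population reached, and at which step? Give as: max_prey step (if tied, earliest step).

Step 1: prey: 23+6-9=20; pred: 14+3-7=10
Step 2: prey: 20+6-6=20; pred: 10+2-5=7
Step 3: prey: 20+6-4=22; pred: 7+1-3=5
Step 4: prey: 22+6-3=25; pred: 5+1-2=4
Step 5: prey: 25+7-3=29; pred: 4+1-2=3
Step 6: prey: 29+8-2=35; pred: 3+0-1=2
Step 7: prey: 35+10-2=43; pred: 2+0-1=1
Step 8: prey: 43+12-1=54; pred: 1+0-0=1
Step 9: prey: 54+16-1=69; pred: 1+0-0=1
Max prey = 69 at step 9

Answer: 69 9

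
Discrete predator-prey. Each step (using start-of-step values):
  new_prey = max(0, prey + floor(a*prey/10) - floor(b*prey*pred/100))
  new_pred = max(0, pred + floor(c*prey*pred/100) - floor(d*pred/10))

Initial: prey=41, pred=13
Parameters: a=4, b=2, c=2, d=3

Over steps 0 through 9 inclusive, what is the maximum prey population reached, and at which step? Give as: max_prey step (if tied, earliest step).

Answer: 47 1

Derivation:
Step 1: prey: 41+16-10=47; pred: 13+10-3=20
Step 2: prey: 47+18-18=47; pred: 20+18-6=32
Step 3: prey: 47+18-30=35; pred: 32+30-9=53
Step 4: prey: 35+14-37=12; pred: 53+37-15=75
Step 5: prey: 12+4-18=0; pred: 75+18-22=71
Step 6: prey: 0+0-0=0; pred: 71+0-21=50
Step 7: prey: 0+0-0=0; pred: 50+0-15=35
Step 8: prey: 0+0-0=0; pred: 35+0-10=25
Step 9: prey: 0+0-0=0; pred: 25+0-7=18
Max prey = 47 at step 1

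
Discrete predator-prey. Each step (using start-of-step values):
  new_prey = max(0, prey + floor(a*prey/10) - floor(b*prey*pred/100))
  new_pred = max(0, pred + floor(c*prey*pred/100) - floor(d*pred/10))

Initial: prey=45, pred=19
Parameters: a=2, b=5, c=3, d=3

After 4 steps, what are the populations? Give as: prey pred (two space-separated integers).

Answer: 0 21

Derivation:
Step 1: prey: 45+9-42=12; pred: 19+25-5=39
Step 2: prey: 12+2-23=0; pred: 39+14-11=42
Step 3: prey: 0+0-0=0; pred: 42+0-12=30
Step 4: prey: 0+0-0=0; pred: 30+0-9=21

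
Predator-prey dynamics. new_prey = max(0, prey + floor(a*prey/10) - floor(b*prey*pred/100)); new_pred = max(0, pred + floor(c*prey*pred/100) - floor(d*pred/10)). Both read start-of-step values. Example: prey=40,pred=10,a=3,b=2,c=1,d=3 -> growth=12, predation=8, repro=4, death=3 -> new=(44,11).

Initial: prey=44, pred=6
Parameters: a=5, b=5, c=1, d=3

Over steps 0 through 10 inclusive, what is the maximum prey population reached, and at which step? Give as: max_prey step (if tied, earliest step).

Answer: 67 3

Derivation:
Step 1: prey: 44+22-13=53; pred: 6+2-1=7
Step 2: prey: 53+26-18=61; pred: 7+3-2=8
Step 3: prey: 61+30-24=67; pred: 8+4-2=10
Step 4: prey: 67+33-33=67; pred: 10+6-3=13
Step 5: prey: 67+33-43=57; pred: 13+8-3=18
Step 6: prey: 57+28-51=34; pred: 18+10-5=23
Step 7: prey: 34+17-39=12; pred: 23+7-6=24
Step 8: prey: 12+6-14=4; pred: 24+2-7=19
Step 9: prey: 4+2-3=3; pred: 19+0-5=14
Step 10: prey: 3+1-2=2; pred: 14+0-4=10
Max prey = 67 at step 3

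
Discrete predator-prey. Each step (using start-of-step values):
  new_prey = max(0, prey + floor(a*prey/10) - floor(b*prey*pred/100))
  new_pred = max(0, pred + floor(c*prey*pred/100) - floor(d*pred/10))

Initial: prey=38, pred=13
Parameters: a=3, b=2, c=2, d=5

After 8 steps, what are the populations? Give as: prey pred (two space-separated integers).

Step 1: prey: 38+11-9=40; pred: 13+9-6=16
Step 2: prey: 40+12-12=40; pred: 16+12-8=20
Step 3: prey: 40+12-16=36; pred: 20+16-10=26
Step 4: prey: 36+10-18=28; pred: 26+18-13=31
Step 5: prey: 28+8-17=19; pred: 31+17-15=33
Step 6: prey: 19+5-12=12; pred: 33+12-16=29
Step 7: prey: 12+3-6=9; pred: 29+6-14=21
Step 8: prey: 9+2-3=8; pred: 21+3-10=14

Answer: 8 14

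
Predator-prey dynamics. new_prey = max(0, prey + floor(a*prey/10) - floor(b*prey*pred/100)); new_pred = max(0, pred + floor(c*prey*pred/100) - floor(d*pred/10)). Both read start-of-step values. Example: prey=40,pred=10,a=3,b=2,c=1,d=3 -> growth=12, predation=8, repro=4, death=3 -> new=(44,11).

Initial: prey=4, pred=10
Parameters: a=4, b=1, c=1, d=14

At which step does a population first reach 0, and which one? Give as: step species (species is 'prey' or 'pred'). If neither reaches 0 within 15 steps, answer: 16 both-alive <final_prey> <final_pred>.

Step 1: prey: 4+1-0=5; pred: 10+0-14=0
First extinction: pred at step 1

Answer: 1 pred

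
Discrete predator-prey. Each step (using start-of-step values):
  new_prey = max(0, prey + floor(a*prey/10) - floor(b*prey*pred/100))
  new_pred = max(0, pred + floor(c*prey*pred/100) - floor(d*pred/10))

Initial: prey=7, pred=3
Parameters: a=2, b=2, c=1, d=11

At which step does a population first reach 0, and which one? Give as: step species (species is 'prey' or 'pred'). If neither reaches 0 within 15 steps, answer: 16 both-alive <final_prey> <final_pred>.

Answer: 1 pred

Derivation:
Step 1: prey: 7+1-0=8; pred: 3+0-3=0
First extinction: pred at step 1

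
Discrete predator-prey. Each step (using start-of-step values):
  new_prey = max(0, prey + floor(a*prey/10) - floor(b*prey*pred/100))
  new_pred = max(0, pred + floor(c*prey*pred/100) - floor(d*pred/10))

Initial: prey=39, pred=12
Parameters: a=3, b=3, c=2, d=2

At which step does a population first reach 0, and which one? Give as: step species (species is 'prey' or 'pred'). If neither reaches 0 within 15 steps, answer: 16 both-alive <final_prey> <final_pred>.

Step 1: prey: 39+11-14=36; pred: 12+9-2=19
Step 2: prey: 36+10-20=26; pred: 19+13-3=29
Step 3: prey: 26+7-22=11; pred: 29+15-5=39
Step 4: prey: 11+3-12=2; pred: 39+8-7=40
Step 5: prey: 2+0-2=0; pred: 40+1-8=33
First extinction: prey at step 5

Answer: 5 prey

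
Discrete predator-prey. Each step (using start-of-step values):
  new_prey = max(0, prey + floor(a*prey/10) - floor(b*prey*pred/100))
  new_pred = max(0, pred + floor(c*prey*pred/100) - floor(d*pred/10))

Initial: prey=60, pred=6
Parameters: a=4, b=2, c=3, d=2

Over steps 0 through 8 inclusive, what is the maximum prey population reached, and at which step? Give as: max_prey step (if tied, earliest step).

Answer: 84 2

Derivation:
Step 1: prey: 60+24-7=77; pred: 6+10-1=15
Step 2: prey: 77+30-23=84; pred: 15+34-3=46
Step 3: prey: 84+33-77=40; pred: 46+115-9=152
Step 4: prey: 40+16-121=0; pred: 152+182-30=304
Step 5: prey: 0+0-0=0; pred: 304+0-60=244
Step 6: prey: 0+0-0=0; pred: 244+0-48=196
Step 7: prey: 0+0-0=0; pred: 196+0-39=157
Step 8: prey: 0+0-0=0; pred: 157+0-31=126
Max prey = 84 at step 2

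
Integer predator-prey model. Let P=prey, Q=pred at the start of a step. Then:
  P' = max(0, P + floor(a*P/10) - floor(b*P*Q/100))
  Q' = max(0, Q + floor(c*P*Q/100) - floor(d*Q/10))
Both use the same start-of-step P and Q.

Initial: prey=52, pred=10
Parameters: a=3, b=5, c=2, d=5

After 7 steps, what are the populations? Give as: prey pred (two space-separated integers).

Answer: 1 2

Derivation:
Step 1: prey: 52+15-26=41; pred: 10+10-5=15
Step 2: prey: 41+12-30=23; pred: 15+12-7=20
Step 3: prey: 23+6-23=6; pred: 20+9-10=19
Step 4: prey: 6+1-5=2; pred: 19+2-9=12
Step 5: prey: 2+0-1=1; pred: 12+0-6=6
Step 6: prey: 1+0-0=1; pred: 6+0-3=3
Step 7: prey: 1+0-0=1; pred: 3+0-1=2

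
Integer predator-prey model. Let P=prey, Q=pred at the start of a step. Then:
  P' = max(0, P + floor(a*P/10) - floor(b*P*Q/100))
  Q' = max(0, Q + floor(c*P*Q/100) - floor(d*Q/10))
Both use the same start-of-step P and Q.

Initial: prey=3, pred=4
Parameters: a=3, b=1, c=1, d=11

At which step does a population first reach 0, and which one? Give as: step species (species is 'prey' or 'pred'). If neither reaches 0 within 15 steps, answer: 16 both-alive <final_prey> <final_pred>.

Step 1: prey: 3+0-0=3; pred: 4+0-4=0
First extinction: pred at step 1

Answer: 1 pred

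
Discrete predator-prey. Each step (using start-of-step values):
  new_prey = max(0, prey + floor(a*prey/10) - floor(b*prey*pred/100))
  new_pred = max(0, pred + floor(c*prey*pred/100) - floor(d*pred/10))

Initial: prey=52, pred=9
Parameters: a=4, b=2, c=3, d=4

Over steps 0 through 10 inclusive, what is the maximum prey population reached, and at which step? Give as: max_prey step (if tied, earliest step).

Step 1: prey: 52+20-9=63; pred: 9+14-3=20
Step 2: prey: 63+25-25=63; pred: 20+37-8=49
Step 3: prey: 63+25-61=27; pred: 49+92-19=122
Step 4: prey: 27+10-65=0; pred: 122+98-48=172
Step 5: prey: 0+0-0=0; pred: 172+0-68=104
Step 6: prey: 0+0-0=0; pred: 104+0-41=63
Step 7: prey: 0+0-0=0; pred: 63+0-25=38
Step 8: prey: 0+0-0=0; pred: 38+0-15=23
Step 9: prey: 0+0-0=0; pred: 23+0-9=14
Step 10: prey: 0+0-0=0; pred: 14+0-5=9
Max prey = 63 at step 1

Answer: 63 1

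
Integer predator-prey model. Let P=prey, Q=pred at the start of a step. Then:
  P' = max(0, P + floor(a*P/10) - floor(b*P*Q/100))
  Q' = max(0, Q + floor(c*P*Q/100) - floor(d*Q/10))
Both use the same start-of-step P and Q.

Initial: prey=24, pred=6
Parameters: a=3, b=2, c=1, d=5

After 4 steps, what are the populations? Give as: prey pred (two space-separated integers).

Answer: 53 3

Derivation:
Step 1: prey: 24+7-2=29; pred: 6+1-3=4
Step 2: prey: 29+8-2=35; pred: 4+1-2=3
Step 3: prey: 35+10-2=43; pred: 3+1-1=3
Step 4: prey: 43+12-2=53; pred: 3+1-1=3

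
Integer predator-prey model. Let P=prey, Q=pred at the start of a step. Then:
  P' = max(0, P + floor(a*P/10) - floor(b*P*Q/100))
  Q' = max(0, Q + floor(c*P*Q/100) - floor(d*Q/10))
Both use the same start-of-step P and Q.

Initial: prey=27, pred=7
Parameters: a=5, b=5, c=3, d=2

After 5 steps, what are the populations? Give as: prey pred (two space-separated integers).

Step 1: prey: 27+13-9=31; pred: 7+5-1=11
Step 2: prey: 31+15-17=29; pred: 11+10-2=19
Step 3: prey: 29+14-27=16; pred: 19+16-3=32
Step 4: prey: 16+8-25=0; pred: 32+15-6=41
Step 5: prey: 0+0-0=0; pred: 41+0-8=33

Answer: 0 33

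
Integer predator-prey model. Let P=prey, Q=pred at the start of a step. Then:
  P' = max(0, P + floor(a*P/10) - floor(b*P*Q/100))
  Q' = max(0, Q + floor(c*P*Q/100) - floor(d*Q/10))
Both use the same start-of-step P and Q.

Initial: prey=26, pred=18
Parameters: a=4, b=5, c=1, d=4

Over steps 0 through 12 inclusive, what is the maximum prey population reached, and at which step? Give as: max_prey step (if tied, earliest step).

Step 1: prey: 26+10-23=13; pred: 18+4-7=15
Step 2: prey: 13+5-9=9; pred: 15+1-6=10
Step 3: prey: 9+3-4=8; pred: 10+0-4=6
Step 4: prey: 8+3-2=9; pred: 6+0-2=4
Step 5: prey: 9+3-1=11; pred: 4+0-1=3
Step 6: prey: 11+4-1=14; pred: 3+0-1=2
Step 7: prey: 14+5-1=18; pred: 2+0-0=2
Step 8: prey: 18+7-1=24; pred: 2+0-0=2
Step 9: prey: 24+9-2=31; pred: 2+0-0=2
Step 10: prey: 31+12-3=40; pred: 2+0-0=2
Step 11: prey: 40+16-4=52; pred: 2+0-0=2
Step 12: prey: 52+20-5=67; pred: 2+1-0=3
Max prey = 67 at step 12

Answer: 67 12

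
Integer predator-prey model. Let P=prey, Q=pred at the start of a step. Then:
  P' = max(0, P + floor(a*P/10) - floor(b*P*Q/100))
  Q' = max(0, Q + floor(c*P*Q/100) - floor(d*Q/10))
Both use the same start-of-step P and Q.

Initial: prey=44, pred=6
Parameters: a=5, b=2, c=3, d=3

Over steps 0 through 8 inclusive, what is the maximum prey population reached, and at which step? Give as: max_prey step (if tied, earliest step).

Answer: 77 2

Derivation:
Step 1: prey: 44+22-5=61; pred: 6+7-1=12
Step 2: prey: 61+30-14=77; pred: 12+21-3=30
Step 3: prey: 77+38-46=69; pred: 30+69-9=90
Step 4: prey: 69+34-124=0; pred: 90+186-27=249
Step 5: prey: 0+0-0=0; pred: 249+0-74=175
Step 6: prey: 0+0-0=0; pred: 175+0-52=123
Step 7: prey: 0+0-0=0; pred: 123+0-36=87
Step 8: prey: 0+0-0=0; pred: 87+0-26=61
Max prey = 77 at step 2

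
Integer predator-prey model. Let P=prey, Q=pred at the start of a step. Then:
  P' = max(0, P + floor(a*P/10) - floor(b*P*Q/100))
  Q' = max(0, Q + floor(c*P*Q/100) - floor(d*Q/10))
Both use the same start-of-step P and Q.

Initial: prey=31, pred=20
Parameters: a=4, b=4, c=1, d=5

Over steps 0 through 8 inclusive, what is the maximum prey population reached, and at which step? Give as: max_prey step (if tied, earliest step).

Step 1: prey: 31+12-24=19; pred: 20+6-10=16
Step 2: prey: 19+7-12=14; pred: 16+3-8=11
Step 3: prey: 14+5-6=13; pred: 11+1-5=7
Step 4: prey: 13+5-3=15; pred: 7+0-3=4
Step 5: prey: 15+6-2=19; pred: 4+0-2=2
Step 6: prey: 19+7-1=25; pred: 2+0-1=1
Step 7: prey: 25+10-1=34; pred: 1+0-0=1
Step 8: prey: 34+13-1=46; pred: 1+0-0=1
Max prey = 46 at step 8

Answer: 46 8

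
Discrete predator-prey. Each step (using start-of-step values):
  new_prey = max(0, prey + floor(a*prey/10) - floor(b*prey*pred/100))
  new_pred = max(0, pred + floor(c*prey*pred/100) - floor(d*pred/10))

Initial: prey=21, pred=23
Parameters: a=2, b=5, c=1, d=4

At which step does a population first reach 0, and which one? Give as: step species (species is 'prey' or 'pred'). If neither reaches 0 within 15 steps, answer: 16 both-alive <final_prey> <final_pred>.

Answer: 16 both-alive 1 2

Derivation:
Step 1: prey: 21+4-24=1; pred: 23+4-9=18
Step 2: prey: 1+0-0=1; pred: 18+0-7=11
Step 3: prey: 1+0-0=1; pred: 11+0-4=7
Step 4: prey: 1+0-0=1; pred: 7+0-2=5
Step 5: prey: 1+0-0=1; pred: 5+0-2=3
Step 6: prey: 1+0-0=1; pred: 3+0-1=2
Step 7: prey: 1+0-0=1; pred: 2+0-0=2
Steps 8-15: state stable at prey=1, pred=2 (no change)
No extinction within 15 steps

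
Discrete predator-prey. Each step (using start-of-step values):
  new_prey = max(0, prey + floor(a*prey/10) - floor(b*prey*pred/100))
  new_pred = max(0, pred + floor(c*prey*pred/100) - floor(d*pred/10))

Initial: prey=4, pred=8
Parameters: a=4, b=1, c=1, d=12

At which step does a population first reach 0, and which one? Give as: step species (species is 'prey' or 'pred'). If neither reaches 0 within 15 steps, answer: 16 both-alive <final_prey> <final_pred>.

Step 1: prey: 4+1-0=5; pred: 8+0-9=0
First extinction: pred at step 1

Answer: 1 pred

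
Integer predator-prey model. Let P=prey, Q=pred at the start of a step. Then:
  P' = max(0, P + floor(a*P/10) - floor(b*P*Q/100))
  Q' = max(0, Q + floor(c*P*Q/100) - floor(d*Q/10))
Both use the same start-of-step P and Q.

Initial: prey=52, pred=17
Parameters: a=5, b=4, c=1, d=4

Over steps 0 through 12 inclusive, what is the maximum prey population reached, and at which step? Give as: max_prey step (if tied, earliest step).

Step 1: prey: 52+26-35=43; pred: 17+8-6=19
Step 2: prey: 43+21-32=32; pred: 19+8-7=20
Step 3: prey: 32+16-25=23; pred: 20+6-8=18
Step 4: prey: 23+11-16=18; pred: 18+4-7=15
Step 5: prey: 18+9-10=17; pred: 15+2-6=11
Step 6: prey: 17+8-7=18; pred: 11+1-4=8
Step 7: prey: 18+9-5=22; pred: 8+1-3=6
Step 8: prey: 22+11-5=28; pred: 6+1-2=5
Step 9: prey: 28+14-5=37; pred: 5+1-2=4
Step 10: prey: 37+18-5=50; pred: 4+1-1=4
Step 11: prey: 50+25-8=67; pred: 4+2-1=5
Step 12: prey: 67+33-13=87; pred: 5+3-2=6
Max prey = 87 at step 12

Answer: 87 12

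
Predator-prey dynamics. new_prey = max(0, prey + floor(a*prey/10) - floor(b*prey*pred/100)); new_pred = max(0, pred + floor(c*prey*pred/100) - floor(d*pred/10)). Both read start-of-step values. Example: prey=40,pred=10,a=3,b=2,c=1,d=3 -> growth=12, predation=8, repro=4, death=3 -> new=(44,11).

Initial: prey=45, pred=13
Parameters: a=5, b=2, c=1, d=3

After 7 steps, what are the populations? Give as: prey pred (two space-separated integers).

Step 1: prey: 45+22-11=56; pred: 13+5-3=15
Step 2: prey: 56+28-16=68; pred: 15+8-4=19
Step 3: prey: 68+34-25=77; pred: 19+12-5=26
Step 4: prey: 77+38-40=75; pred: 26+20-7=39
Step 5: prey: 75+37-58=54; pred: 39+29-11=57
Step 6: prey: 54+27-61=20; pred: 57+30-17=70
Step 7: prey: 20+10-28=2; pred: 70+14-21=63

Answer: 2 63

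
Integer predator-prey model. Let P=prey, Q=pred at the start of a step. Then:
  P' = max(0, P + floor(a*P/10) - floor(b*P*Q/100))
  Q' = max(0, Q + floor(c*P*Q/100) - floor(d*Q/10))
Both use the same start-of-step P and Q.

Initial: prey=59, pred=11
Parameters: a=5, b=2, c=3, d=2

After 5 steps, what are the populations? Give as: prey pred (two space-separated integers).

Answer: 0 164

Derivation:
Step 1: prey: 59+29-12=76; pred: 11+19-2=28
Step 2: prey: 76+38-42=72; pred: 28+63-5=86
Step 3: prey: 72+36-123=0; pred: 86+185-17=254
Step 4: prey: 0+0-0=0; pred: 254+0-50=204
Step 5: prey: 0+0-0=0; pred: 204+0-40=164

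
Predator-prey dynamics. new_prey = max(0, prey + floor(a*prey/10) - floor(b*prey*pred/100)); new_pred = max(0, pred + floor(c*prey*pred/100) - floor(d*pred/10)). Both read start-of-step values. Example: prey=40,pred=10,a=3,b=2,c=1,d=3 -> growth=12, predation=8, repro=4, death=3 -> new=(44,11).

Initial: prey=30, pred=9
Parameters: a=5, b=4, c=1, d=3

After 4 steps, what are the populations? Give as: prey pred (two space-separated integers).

Answer: 47 12

Derivation:
Step 1: prey: 30+15-10=35; pred: 9+2-2=9
Step 2: prey: 35+17-12=40; pred: 9+3-2=10
Step 3: prey: 40+20-16=44; pred: 10+4-3=11
Step 4: prey: 44+22-19=47; pred: 11+4-3=12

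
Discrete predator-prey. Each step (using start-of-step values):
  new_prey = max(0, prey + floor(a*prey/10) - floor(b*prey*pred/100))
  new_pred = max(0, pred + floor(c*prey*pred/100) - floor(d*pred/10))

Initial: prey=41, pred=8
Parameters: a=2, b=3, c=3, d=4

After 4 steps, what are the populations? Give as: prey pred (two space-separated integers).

Answer: 0 40

Derivation:
Step 1: prey: 41+8-9=40; pred: 8+9-3=14
Step 2: prey: 40+8-16=32; pred: 14+16-5=25
Step 3: prey: 32+6-24=14; pred: 25+24-10=39
Step 4: prey: 14+2-16=0; pred: 39+16-15=40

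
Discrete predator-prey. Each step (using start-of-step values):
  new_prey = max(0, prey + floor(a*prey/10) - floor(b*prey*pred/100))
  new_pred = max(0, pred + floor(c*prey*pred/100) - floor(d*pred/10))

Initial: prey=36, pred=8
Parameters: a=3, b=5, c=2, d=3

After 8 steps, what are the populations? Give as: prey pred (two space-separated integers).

Step 1: prey: 36+10-14=32; pred: 8+5-2=11
Step 2: prey: 32+9-17=24; pred: 11+7-3=15
Step 3: prey: 24+7-18=13; pred: 15+7-4=18
Step 4: prey: 13+3-11=5; pred: 18+4-5=17
Step 5: prey: 5+1-4=2; pred: 17+1-5=13
Step 6: prey: 2+0-1=1; pred: 13+0-3=10
Step 7: prey: 1+0-0=1; pred: 10+0-3=7
Step 8: prey: 1+0-0=1; pred: 7+0-2=5

Answer: 1 5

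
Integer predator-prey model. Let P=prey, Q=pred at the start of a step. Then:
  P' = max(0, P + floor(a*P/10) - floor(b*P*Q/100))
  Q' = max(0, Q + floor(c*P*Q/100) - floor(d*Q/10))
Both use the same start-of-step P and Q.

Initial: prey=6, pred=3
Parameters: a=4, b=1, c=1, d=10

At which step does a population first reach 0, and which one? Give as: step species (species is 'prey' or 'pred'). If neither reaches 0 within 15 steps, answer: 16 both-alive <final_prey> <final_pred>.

Answer: 1 pred

Derivation:
Step 1: prey: 6+2-0=8; pred: 3+0-3=0
First extinction: pred at step 1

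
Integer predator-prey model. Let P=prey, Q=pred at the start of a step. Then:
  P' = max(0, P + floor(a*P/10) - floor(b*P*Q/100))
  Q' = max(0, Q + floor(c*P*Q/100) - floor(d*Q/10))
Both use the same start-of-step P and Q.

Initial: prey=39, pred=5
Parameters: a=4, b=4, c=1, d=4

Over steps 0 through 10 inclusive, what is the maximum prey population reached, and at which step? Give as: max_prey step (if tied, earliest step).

Answer: 104 6

Derivation:
Step 1: prey: 39+15-7=47; pred: 5+1-2=4
Step 2: prey: 47+18-7=58; pred: 4+1-1=4
Step 3: prey: 58+23-9=72; pred: 4+2-1=5
Step 4: prey: 72+28-14=86; pred: 5+3-2=6
Step 5: prey: 86+34-20=100; pred: 6+5-2=9
Step 6: prey: 100+40-36=104; pred: 9+9-3=15
Step 7: prey: 104+41-62=83; pred: 15+15-6=24
Step 8: prey: 83+33-79=37; pred: 24+19-9=34
Step 9: prey: 37+14-50=1; pred: 34+12-13=33
Step 10: prey: 1+0-1=0; pred: 33+0-13=20
Max prey = 104 at step 6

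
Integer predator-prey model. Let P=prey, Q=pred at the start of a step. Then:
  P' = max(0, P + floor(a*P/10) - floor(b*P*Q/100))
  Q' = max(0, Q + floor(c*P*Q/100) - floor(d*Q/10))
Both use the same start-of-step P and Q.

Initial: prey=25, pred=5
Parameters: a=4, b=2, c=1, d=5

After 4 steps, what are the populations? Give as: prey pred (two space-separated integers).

Step 1: prey: 25+10-2=33; pred: 5+1-2=4
Step 2: prey: 33+13-2=44; pred: 4+1-2=3
Step 3: prey: 44+17-2=59; pred: 3+1-1=3
Step 4: prey: 59+23-3=79; pred: 3+1-1=3

Answer: 79 3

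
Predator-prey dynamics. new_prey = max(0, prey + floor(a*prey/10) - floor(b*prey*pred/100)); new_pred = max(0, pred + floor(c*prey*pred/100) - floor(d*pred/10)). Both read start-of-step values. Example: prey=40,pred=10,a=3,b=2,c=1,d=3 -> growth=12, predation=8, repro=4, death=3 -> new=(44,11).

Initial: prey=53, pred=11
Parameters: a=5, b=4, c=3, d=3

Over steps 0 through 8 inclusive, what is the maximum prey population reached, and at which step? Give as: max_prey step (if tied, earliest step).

Answer: 56 1

Derivation:
Step 1: prey: 53+26-23=56; pred: 11+17-3=25
Step 2: prey: 56+28-56=28; pred: 25+42-7=60
Step 3: prey: 28+14-67=0; pred: 60+50-18=92
Step 4: prey: 0+0-0=0; pred: 92+0-27=65
Step 5: prey: 0+0-0=0; pred: 65+0-19=46
Step 6: prey: 0+0-0=0; pred: 46+0-13=33
Step 7: prey: 0+0-0=0; pred: 33+0-9=24
Step 8: prey: 0+0-0=0; pred: 24+0-7=17
Max prey = 56 at step 1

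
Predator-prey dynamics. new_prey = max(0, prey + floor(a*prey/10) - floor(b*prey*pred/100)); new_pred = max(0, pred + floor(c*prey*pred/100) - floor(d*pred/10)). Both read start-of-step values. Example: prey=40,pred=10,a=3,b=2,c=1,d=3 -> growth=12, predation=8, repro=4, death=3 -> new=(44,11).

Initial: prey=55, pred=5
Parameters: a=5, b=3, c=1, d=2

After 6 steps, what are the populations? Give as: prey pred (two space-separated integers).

Step 1: prey: 55+27-8=74; pred: 5+2-1=6
Step 2: prey: 74+37-13=98; pred: 6+4-1=9
Step 3: prey: 98+49-26=121; pred: 9+8-1=16
Step 4: prey: 121+60-58=123; pred: 16+19-3=32
Step 5: prey: 123+61-118=66; pred: 32+39-6=65
Step 6: prey: 66+33-128=0; pred: 65+42-13=94

Answer: 0 94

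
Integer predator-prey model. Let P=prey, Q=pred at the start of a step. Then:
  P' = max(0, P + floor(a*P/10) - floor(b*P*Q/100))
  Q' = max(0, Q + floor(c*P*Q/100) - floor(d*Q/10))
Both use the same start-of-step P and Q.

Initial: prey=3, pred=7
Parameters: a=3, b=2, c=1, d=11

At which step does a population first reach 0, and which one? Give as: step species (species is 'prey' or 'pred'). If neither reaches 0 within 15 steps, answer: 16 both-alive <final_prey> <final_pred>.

Step 1: prey: 3+0-0=3; pred: 7+0-7=0
First extinction: pred at step 1

Answer: 1 pred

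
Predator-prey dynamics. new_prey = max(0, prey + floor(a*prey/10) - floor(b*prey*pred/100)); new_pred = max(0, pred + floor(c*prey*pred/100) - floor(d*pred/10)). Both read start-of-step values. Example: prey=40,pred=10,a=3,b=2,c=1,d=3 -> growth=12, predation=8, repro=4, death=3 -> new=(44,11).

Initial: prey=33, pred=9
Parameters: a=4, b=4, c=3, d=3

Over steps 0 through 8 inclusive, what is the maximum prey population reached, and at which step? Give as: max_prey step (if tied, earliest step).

Step 1: prey: 33+13-11=35; pred: 9+8-2=15
Step 2: prey: 35+14-21=28; pred: 15+15-4=26
Step 3: prey: 28+11-29=10; pred: 26+21-7=40
Step 4: prey: 10+4-16=0; pred: 40+12-12=40
Step 5: prey: 0+0-0=0; pred: 40+0-12=28
Step 6: prey: 0+0-0=0; pred: 28+0-8=20
Step 7: prey: 0+0-0=0; pred: 20+0-6=14
Step 8: prey: 0+0-0=0; pred: 14+0-4=10
Max prey = 35 at step 1

Answer: 35 1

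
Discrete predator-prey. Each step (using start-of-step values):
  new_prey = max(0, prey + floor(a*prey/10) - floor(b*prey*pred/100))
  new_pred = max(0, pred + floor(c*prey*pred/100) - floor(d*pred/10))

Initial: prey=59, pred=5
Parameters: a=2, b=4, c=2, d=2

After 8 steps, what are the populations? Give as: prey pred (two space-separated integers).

Answer: 0 17

Derivation:
Step 1: prey: 59+11-11=59; pred: 5+5-1=9
Step 2: prey: 59+11-21=49; pred: 9+10-1=18
Step 3: prey: 49+9-35=23; pred: 18+17-3=32
Step 4: prey: 23+4-29=0; pred: 32+14-6=40
Step 5: prey: 0+0-0=0; pred: 40+0-8=32
Step 6: prey: 0+0-0=0; pred: 32+0-6=26
Step 7: prey: 0+0-0=0; pred: 26+0-5=21
Step 8: prey: 0+0-0=0; pred: 21+0-4=17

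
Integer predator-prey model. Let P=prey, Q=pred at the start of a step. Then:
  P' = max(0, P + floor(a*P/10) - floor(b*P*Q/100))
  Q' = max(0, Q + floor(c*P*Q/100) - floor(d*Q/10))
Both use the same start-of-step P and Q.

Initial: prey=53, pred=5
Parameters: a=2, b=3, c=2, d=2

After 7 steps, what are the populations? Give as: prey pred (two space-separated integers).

Step 1: prey: 53+10-7=56; pred: 5+5-1=9
Step 2: prey: 56+11-15=52; pred: 9+10-1=18
Step 3: prey: 52+10-28=34; pred: 18+18-3=33
Step 4: prey: 34+6-33=7; pred: 33+22-6=49
Step 5: prey: 7+1-10=0; pred: 49+6-9=46
Step 6: prey: 0+0-0=0; pred: 46+0-9=37
Step 7: prey: 0+0-0=0; pred: 37+0-7=30

Answer: 0 30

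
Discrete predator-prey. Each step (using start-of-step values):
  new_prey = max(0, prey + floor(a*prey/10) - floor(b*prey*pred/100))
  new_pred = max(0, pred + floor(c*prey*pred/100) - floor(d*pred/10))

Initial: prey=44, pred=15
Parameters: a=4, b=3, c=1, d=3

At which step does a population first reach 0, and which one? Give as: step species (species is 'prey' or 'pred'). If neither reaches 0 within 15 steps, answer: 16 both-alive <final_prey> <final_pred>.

Step 1: prey: 44+17-19=42; pred: 15+6-4=17
Step 2: prey: 42+16-21=37; pred: 17+7-5=19
Step 3: prey: 37+14-21=30; pred: 19+7-5=21
Step 4: prey: 30+12-18=24; pred: 21+6-6=21
Step 5: prey: 24+9-15=18; pred: 21+5-6=20
Step 6: prey: 18+7-10=15; pred: 20+3-6=17
Step 7: prey: 15+6-7=14; pred: 17+2-5=14
Step 8: prey: 14+5-5=14; pred: 14+1-4=11
Step 9: prey: 14+5-4=15; pred: 11+1-3=9
Step 10: prey: 15+6-4=17; pred: 9+1-2=8
Step 11: prey: 17+6-4=19; pred: 8+1-2=7
Step 12: prey: 19+7-3=23; pred: 7+1-2=6
Step 13: prey: 23+9-4=28; pred: 6+1-1=6
Step 14: prey: 28+11-5=34; pred: 6+1-1=6
Step 15: prey: 34+13-6=41; pred: 6+2-1=7
No extinction within 15 steps

Answer: 16 both-alive 41 7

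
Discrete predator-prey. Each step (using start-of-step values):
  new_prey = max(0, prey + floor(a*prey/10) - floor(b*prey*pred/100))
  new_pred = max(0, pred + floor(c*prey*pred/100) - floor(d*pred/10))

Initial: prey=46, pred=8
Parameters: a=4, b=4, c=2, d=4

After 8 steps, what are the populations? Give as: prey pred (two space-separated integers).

Step 1: prey: 46+18-14=50; pred: 8+7-3=12
Step 2: prey: 50+20-24=46; pred: 12+12-4=20
Step 3: prey: 46+18-36=28; pred: 20+18-8=30
Step 4: prey: 28+11-33=6; pred: 30+16-12=34
Step 5: prey: 6+2-8=0; pred: 34+4-13=25
Step 6: prey: 0+0-0=0; pred: 25+0-10=15
Step 7: prey: 0+0-0=0; pred: 15+0-6=9
Step 8: prey: 0+0-0=0; pred: 9+0-3=6

Answer: 0 6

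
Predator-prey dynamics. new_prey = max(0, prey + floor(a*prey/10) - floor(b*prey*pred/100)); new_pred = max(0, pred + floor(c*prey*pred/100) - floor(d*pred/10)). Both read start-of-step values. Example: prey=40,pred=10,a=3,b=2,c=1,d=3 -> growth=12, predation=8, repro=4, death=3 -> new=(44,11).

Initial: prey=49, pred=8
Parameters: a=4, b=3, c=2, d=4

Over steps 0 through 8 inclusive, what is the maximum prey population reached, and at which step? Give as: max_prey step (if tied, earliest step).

Step 1: prey: 49+19-11=57; pred: 8+7-3=12
Step 2: prey: 57+22-20=59; pred: 12+13-4=21
Step 3: prey: 59+23-37=45; pred: 21+24-8=37
Step 4: prey: 45+18-49=14; pred: 37+33-14=56
Step 5: prey: 14+5-23=0; pred: 56+15-22=49
Step 6: prey: 0+0-0=0; pred: 49+0-19=30
Step 7: prey: 0+0-0=0; pred: 30+0-12=18
Step 8: prey: 0+0-0=0; pred: 18+0-7=11
Max prey = 59 at step 2

Answer: 59 2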